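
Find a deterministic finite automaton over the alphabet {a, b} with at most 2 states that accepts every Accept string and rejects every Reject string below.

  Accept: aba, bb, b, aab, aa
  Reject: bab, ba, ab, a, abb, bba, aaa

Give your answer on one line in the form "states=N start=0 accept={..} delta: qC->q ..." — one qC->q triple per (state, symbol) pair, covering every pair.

states=2 start=0 accept={0} delta: 0a->1 0b->0 1a->0 1b->1

Grow the machine one transition at a time. Run the examples from 0; the earliest place one falls off (shortest prefix, ties alphabetical) gets sent to the lowest-numbered state that keeps every Accept/Reject pair distinguishable — a pair clashes when both reach the same state with identical unread suffix — and to a fresh state only if none does.
a: 0a undefined. 0a->0: no, aba/ba meet in 0 with "ba" left. Open state 1: 0a->1.
b: 0b undefined. 0b->0: ok.
aa: 1a undefined. 1a->0: ok.
ab: 1b undefined. 1b->0: no, aba/ba meet in 1. 1b->1: ok.
All examples now run through 2 states with every (state, symbol) defined. Accept strings end in {0}, Reject strings end in {1}; accept={0}.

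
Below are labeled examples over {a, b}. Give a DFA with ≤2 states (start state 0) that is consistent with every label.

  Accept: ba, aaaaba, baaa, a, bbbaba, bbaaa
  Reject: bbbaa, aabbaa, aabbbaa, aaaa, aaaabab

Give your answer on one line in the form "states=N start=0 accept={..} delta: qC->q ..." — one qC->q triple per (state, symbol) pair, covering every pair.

Fold the examples into a partial DFA from state 0: repeatedly fix the first undefined (state, symbol) met by the shortest-then-alphabetical prefix, trying targets in increasing order and rejecting any under which an Accept and a Reject string meet in one state with the same remainder; add a state when all current targets are rejected. Accepting states are where Accept strings end.
a: 0a undefined. 0a->0: no, a/aaaa meet in 0. Open state 1: 0a->1.
b: 0b undefined. 0b->0: ok.
aa: 1a undefined. 1a->0: ok.
bbbab: 1b undefined. 1b->0: ok.
All examples now run through 2 states with every (state, symbol) defined. Accept strings end in {1}, Reject strings end in {0}; accept={1}.

states=2 start=0 accept={1} delta: 0a->1 0b->0 1a->0 1b->0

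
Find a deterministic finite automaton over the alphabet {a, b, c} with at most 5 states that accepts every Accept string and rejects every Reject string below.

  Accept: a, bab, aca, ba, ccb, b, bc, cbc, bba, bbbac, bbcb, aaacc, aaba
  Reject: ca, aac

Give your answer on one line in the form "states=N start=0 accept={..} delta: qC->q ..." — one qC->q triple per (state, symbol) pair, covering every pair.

states=3 start=0 accept={0,1} delta: 0a->1 0b->0 0c->1 1a->2 1b->0 1c->0 2a->0 2b->0 2c->2

Fold the examples into a partial DFA from state 0: repeatedly fix the first undefined (state, symbol) met by the shortest-then-alphabetical prefix, trying targets in increasing order and rejecting any under which an Accept and a Reject string meet in one state with the same remainder; add a state when all current targets are rejected. Accepting states are where Accept strings end.
a: 0a undefined. 0a->0: no, aca/ca meet in 0 with "ca" left. Open state 1: 0a->1.
b: 0b undefined. 0b->0: ok.
c: 0c undefined. 0c->0: no, a/ca meet in 1. 0c->1: ok.
aa: 1a undefined. 1a->0: no, a/aac meet in 1. 1a->1: no, a/ca meet in 1. Open state 2: 1a->2.
ac: 1c undefined. 1c->0: ok.
cb: 1b undefined. 1b->0: ok.
aaa: 2a undefined. 2a->0: ok.
aab: 2b undefined. 2b->0: ok.
aac: 2c undefined. 2c->0: no, bab/aac meet in 0. 2c->1: no, a/aac meet in 1. 2c->2: ok.
All examples now run through 3 states with every (state, symbol) defined. Accept strings end in {0,1}, Reject strings end in {2}; accept={0,1}.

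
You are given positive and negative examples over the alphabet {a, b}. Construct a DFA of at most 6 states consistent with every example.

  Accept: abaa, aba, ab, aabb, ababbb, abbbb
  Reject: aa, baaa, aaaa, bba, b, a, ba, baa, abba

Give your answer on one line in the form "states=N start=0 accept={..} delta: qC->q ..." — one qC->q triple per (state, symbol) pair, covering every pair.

Grow the machine one transition at a time. Run the examples from 0; the earliest place one falls off (shortest prefix, ties alphabetical) gets sent to the lowest-numbered state that keeps every Accept/Reject pair distinguishable — a pair clashes when both reach the same state with identical unread suffix — and to a fresh state only if none does.
a: 0a undefined. 0a->0: no, abaa/baa meet in 0 with "baa" left. Open state 1: 0a->1.
b: 0b undefined. 0b->0: ok.
aa: 1a undefined. 1a->0: no, aabb/aa meet in 0. 1a->1: ok.
ab: 1b undefined. 1b->0: no, abaa/aa meet in 1. 1b->1: no, abaa/aa meet in 1. Open state 2: 1b->2.
aba: 2a undefined. 2a->0: no, abaa/aa meet in 1. 2a->1: no, abaa/aa meet in 1. 2a->2: ok.
abb: 2b undefined. 2b->0: no, aabb/b meet in 0. 2b->1: no, aabb/aa meet in 1. 2b->2: no, abaa/abba meet in 2. Open state 3: 2b->3.
abba: 3a undefined. 3a->0: ok.
abbb: 3b undefined. 3b->0: no, ababbb/b meet in 0. 3b->1: ok.
All examples now run through 4 states with every (state, symbol) defined. Accept strings end in {2,3}, Reject strings end in {0,1}; accept={2,3}.

states=4 start=0 accept={2,3} delta: 0a->1 0b->0 1a->1 1b->2 2a->2 2b->3 3a->0 3b->1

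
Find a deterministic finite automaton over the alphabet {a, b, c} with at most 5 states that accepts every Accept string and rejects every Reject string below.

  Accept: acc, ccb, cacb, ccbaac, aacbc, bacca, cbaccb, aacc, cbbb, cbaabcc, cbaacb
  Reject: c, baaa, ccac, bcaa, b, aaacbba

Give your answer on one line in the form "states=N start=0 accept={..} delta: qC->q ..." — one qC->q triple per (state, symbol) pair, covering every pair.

states=5 start=0 accept={2,3} delta: 0a->0 0b->0 0c->1 1a->0 1b->2 1c->2 2a->3 2b->3 2c->2 3a->4 3b->2 3c->0 4a->1 4b->0 4c->1

State merging on the prefix tree: take the shortest (then alphabetical) example prefix whose next move is undefined and point that move at state 0, else 1, else 2, ...; a target is out if some Accept/Reject pair would then sit in one state with the same input left (inseparable). If every existing state is out, open a new one.
a: 0a undefined. 0a->0: ok.
b: 0b undefined. 0b->0: ok.
c: 0c undefined. 0c->0: no, acc/c meet in 0. Open state 1: 0c->1.
ca: 1a undefined. 1a->0: ok.
cb: 1b undefined. 1b->0: no, cacb/baaa meet in 0. 1b->1: no, cacb/c meet in 1. Open state 2: 1b->2.
cc: 1c undefined. 1c->0: no, acc/baaa meet in 0. 1c->1: no, acc/c meet in 1. 1c->2: ok.
cba: 2a undefined. 2a->0: no, bacca/baaa meet in 0. 2a->1: no, acc/ccac meet in 2. 2a->2: no, aacbc/ccac meet in 2 with "c" left. Open state 3: 2a->3.
cbb: 2b undefined. 2b->0: no, ccb/baaa meet in 0. 2b->1: no, ccb/c meet in 1. 2b->2: no, bacca/aaacbba meet in 3. 2b->3: ok.
cbaa: 3a undefined. 3a->0: no, ccbaac/c meet in 1. 3a->1: no, ccbaac/c meet in 1. 3a->2: no, acc/aaacbba meet in 2. 3a->3: no, ccb/aaacbba meet in 3. Open state 4: 3a->4.
cbac: 3c undefined. 3c->0: ok.
cbbb: 3b undefined. 3b->0: no, cbbb/baaa meet in 0. 3b->1: no, cbbb/c meet in 1. 3b->2: ok.
aacbc: 2c undefined. 2c->0: no, aacbc/baaa meet in 0. 2c->1: no, aacbc/c meet in 1. 2c->2: ok.
cbaab: 4b undefined. 4b->0: ok.
cbaac: 4c undefined. 4c->0: no, cbaacb/baaa meet in 0. 4c->1: ok.
ccbaa: 4a undefined. 4a->0: no, ccbaac/c meet in 1. 4a->1: ok.
All examples now run through 5 states with every (state, symbol) defined. Accept strings end in {2,3}, Reject strings end in {0,1,4}; accept={2,3}.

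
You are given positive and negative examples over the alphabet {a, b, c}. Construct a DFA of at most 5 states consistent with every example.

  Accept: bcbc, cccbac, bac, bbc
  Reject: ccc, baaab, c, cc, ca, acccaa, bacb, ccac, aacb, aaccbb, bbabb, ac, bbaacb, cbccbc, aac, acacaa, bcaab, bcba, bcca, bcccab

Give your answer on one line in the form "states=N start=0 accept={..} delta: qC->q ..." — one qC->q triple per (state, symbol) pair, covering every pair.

Fold the examples into a partial DFA from state 0: repeatedly fix the first undefined (state, symbol) met by the shortest-then-alphabetical prefix, trying targets in increasing order and rejecting any under which an Accept and a Reject string meet in one state with the same remainder; add a state when all current targets are rejected. Accepting states are where Accept strings end.
a: 0a undefined. 0a->0: ok.
b: 0b undefined. 0b->0: no, bac/c meet in 0 with "c" left. Open state 1: 0b->1.
c: 0c undefined. 0c->0: ok.
ba: 1a undefined. 1a->0: no, cccbac/ccc meet in 0. 1a->1: ok.
bb: 1b undefined. 1b->0: no, bbc/ccc meet in 0. 1b->1: ok.
bc: 1c undefined. 1c->0: no, bcbc/ccc meet in 0. 1c->1: no, bcbc/baaab meet in 1. Open state 2: 1c->2.
bca: 2a undefined. 2a->0: ok.
bcb: 2b undefined. 2b->0: no, bcbc/ccc meet in 0. 2b->1: ok.
bcc: 2c undefined. 2c->0: no, bcbc/cbccbc meet in 2. 2c->1: no, bcbc/cbccbc meet in 2. 2c->2: no, bcbc/cbccbc meet in 2. Open state 3: 2c->3.
bcca: 3a undefined. 3a->0: ok.
bccc: 3c undefined. 3c->0: ok.
cbccb: 3b undefined. 3b->0: ok.
All examples now run through 4 states with every (state, symbol) defined. Accept strings end in {2}, Reject strings end in {0,1}; accept={2}.

states=4 start=0 accept={2} delta: 0a->0 0b->1 0c->0 1a->1 1b->1 1c->2 2a->0 2b->1 2c->3 3a->0 3b->0 3c->0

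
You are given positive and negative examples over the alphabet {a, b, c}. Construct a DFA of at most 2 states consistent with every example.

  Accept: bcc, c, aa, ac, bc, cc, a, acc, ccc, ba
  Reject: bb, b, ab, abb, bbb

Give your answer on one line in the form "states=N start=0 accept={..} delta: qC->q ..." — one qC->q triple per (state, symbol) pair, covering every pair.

Fold the examples into a partial DFA from state 0: repeatedly fix the first undefined (state, symbol) met by the shortest-then-alphabetical prefix, trying targets in increasing order and rejecting any under which an Accept and a Reject string meet in one state with the same remainder; add a state when all current targets are rejected. Accepting states are where Accept strings end.
a: 0a undefined. 0a->0: ok.
b: 0b undefined. 0b->0: no, aa/bb meet in 0. Open state 1: 0b->1.
c: 0c undefined. 0c->0: ok.
ba: 1a undefined. 1a->0: ok.
bb: 1b undefined. 1b->0: no, c/bb meet in 0. 1b->1: ok.
bc: 1c undefined. 1c->0: ok.
All examples now run through 2 states with every (state, symbol) defined. Accept strings end in {0}, Reject strings end in {1}; accept={0}.

states=2 start=0 accept={0} delta: 0a->0 0b->1 0c->0 1a->0 1b->1 1c->0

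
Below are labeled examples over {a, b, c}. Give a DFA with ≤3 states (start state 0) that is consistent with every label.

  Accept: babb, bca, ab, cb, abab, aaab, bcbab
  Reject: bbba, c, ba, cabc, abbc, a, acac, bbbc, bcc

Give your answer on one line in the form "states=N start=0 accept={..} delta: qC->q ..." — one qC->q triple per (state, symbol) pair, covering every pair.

states=3 start=0 accept={1} delta: 0a->0 0b->1 0c->0 1a->0 1b->1 1c->2 2a->1 2b->0 2c->0

Grow the machine one transition at a time. Run the examples from 0; the earliest place one falls off (shortest prefix, ties alphabetical) gets sent to the lowest-numbered state that keeps every Accept/Reject pair distinguishable — a pair clashes when both reach the same state with identical unread suffix — and to a fresh state only if none does.
a: 0a undefined. 0a->0: ok.
b: 0b undefined. 0b->0: no, babb/bbba meet in 0. Open state 1: 0b->1.
c: 0c undefined. 0c->0: ok.
ba: 1a undefined. 1a->0: ok.
bb: 1b undefined. 1b->0: no, babb/bbba meet in 0. 1b->1: ok.
bc: 1c undefined. 1c->0: no, bca/bbba meet in 0. 1c->1: no, babb/cabc meet in 1. Open state 2: 1c->2.
bca: 2a undefined. 2a->0: no, bca/bbba meet in 0. 2a->1: ok.
bcb: 2b undefined. 2b->0: ok.
bcc: 2c undefined. 2c->0: ok.
All examples now run through 3 states with every (state, symbol) defined. Accept strings end in {1}, Reject strings end in {0,2}; accept={1}.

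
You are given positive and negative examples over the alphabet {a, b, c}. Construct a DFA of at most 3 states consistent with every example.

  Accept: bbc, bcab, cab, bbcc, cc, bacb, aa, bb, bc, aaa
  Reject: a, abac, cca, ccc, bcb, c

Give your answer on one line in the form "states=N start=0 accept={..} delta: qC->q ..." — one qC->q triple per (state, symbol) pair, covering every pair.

states=3 start=0 accept={0,2} delta: 0a->1 0b->1 0c->1 1a->2 1b->2 1c->0 2a->0 2b->0 2c->2

Fold the examples into a partial DFA from state 0: repeatedly fix the first undefined (state, symbol) met by the shortest-then-alphabetical prefix, trying targets in increasing order and rejecting any under which an Accept and a Reject string meet in one state with the same remainder; add a state when all current targets are rejected. Accepting states are where Accept strings end.
a: 0a undefined. 0a->0: no, aa/a meet in 0. Open state 1: 0a->1.
b: 0b undefined. 0b->0: no, bbc/c meet in 0 with "c" left. 0b->1: ok.
c: 0c undefined. 0c->0: no, cc/ccc meet in 0. 0c->1: ok.
aa: 1a undefined. 1a->0: no, cab/a meet in 1. 1a->1: no, bacb/bcb meet in 1 with "cb" left. Open state 2: 1a->2.
ab: 1b undefined. 1b->0: no, bbc/a meet in 1. 1b->1: no, bbcc/ccc meet in 1 with "cc" left. 1b->2: ok.
bc: 1c undefined. 1c->0: ok.
aaa: 2a undefined. 2a->0: ok.
bac: 2c undefined. 2c->0: no, bbcc/a meet in 1. 2c->1: no, bbc/a meet in 1. 2c->2: ok.
cab: 2b undefined. 2b->0: ok.
All examples now run through 3 states with every (state, symbol) defined. Accept strings end in {0,2}, Reject strings end in {1}; accept={0,2}.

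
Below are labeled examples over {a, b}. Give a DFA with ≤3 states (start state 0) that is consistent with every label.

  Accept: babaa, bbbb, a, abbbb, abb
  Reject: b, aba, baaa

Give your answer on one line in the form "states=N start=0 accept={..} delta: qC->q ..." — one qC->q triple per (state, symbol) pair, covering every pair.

Fold the examples into a partial DFA from state 0: repeatedly fix the first undefined (state, symbol) met by the shortest-then-alphabetical prefix, trying targets in increasing order and rejecting any under which an Accept and a Reject string meet in one state with the same remainder; add a state when all current targets are rejected. Accepting states are where Accept strings end.
a: 0a undefined. 0a->0: ok.
b: 0b undefined. 0b->0: no, babaa/b meet in 0. Open state 1: 0b->1.
ba: 1a undefined. 1a->0: no, babaa/aba meet in 0. 1a->1: ok.
bb: 1b undefined. 1b->0: ok.
All examples now run through 2 states with every (state, symbol) defined. Accept strings end in {0}, Reject strings end in {1}; accept={0}.

states=2 start=0 accept={0} delta: 0a->0 0b->1 1a->1 1b->0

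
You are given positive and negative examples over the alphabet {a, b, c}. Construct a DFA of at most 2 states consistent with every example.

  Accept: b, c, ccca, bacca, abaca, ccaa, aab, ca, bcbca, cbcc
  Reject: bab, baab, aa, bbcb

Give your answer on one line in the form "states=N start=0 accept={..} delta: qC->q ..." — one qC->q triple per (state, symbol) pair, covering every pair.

Grow the machine one transition at a time. Run the examples from 0; the earliest place one falls off (shortest prefix, ties alphabetical) gets sent to the lowest-numbered state that keeps every Accept/Reject pair distinguishable — a pair clashes when both reach the same state with identical unread suffix — and to a fresh state only if none does.
a: 0a undefined. 0a->0: ok.
b: 0b undefined. 0b->0: no, b/bab meet in 0. Open state 1: 0b->1.
c: 0c undefined. 0c->0: no, c/aa meet in 0. 0c->1: ok.
ba: 1a undefined. 1a->0: no, b/bab meet in 1. 1a->1: ok.
bb: 1b undefined. 1b->0: ok.
bc: 1c undefined. 1c->0: no, abaca/bab meet in 0. 1c->1: ok.
All examples now run through 2 states with every (state, symbol) defined. Accept strings end in {1}, Reject strings end in {0}; accept={1}.

states=2 start=0 accept={1} delta: 0a->0 0b->1 0c->1 1a->1 1b->0 1c->1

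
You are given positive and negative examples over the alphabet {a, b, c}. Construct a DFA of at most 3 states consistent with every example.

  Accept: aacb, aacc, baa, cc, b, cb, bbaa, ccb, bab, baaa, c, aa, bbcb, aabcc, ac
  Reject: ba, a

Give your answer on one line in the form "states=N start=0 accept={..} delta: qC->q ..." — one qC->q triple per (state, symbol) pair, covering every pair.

states=3 start=0 accept={0,2} delta: 0a->1 0b->0 0c->0 1a->2 1b->0 1c->0 2a->0 2b->0 2c->0

Fold the examples into a partial DFA from state 0: repeatedly fix the first undefined (state, symbol) met by the shortest-then-alphabetical prefix, trying targets in increasing order and rejecting any under which an Accept and a Reject string meet in one state with the same remainder; add a state when all current targets are rejected. Accepting states are where Accept strings end.
a: 0a undefined. 0a->0: no, aa/a meet in 0. Open state 1: 0a->1.
b: 0b undefined. 0b->0: ok.
c: 0c undefined. 0c->0: ok.
aa: 1a undefined. 1a->0: no, baaa/ba meet in 1. 1a->1: no, baa/ba meet in 1. Open state 2: 1a->2.
ac: 1c undefined. 1c->0: ok.
aab: 2b undefined. 2b->0: ok.
aac: 2c undefined. 2c->0: ok.
bab: 1b undefined. 1b->0: ok.
baaa: 2a undefined. 2a->0: ok.
All examples now run through 3 states with every (state, symbol) defined. Accept strings end in {0,2}, Reject strings end in {1}; accept={0,2}.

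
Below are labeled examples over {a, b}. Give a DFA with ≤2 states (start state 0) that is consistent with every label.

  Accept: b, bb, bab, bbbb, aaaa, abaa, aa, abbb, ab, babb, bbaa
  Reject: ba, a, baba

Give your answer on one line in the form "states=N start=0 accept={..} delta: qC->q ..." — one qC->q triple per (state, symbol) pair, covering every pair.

states=2 start=0 accept={0} delta: 0a->1 0b->0 1a->0 1b->0

State merging on the prefix tree: take the shortest (then alphabetical) example prefix whose next move is undefined and point that move at state 0, else 1, else 2, ...; a target is out if some Accept/Reject pair would then sit in one state with the same input left (inseparable). If every existing state is out, open a new one.
a: 0a undefined. 0a->0: no, aaaa/a meet in 0. Open state 1: 0a->1.
b: 0b undefined. 0b->0: ok.
aa: 1a undefined. 1a->0: ok.
ab: 1b undefined. 1b->0: ok.
All examples now run through 2 states with every (state, symbol) defined. Accept strings end in {0}, Reject strings end in {1}; accept={0}.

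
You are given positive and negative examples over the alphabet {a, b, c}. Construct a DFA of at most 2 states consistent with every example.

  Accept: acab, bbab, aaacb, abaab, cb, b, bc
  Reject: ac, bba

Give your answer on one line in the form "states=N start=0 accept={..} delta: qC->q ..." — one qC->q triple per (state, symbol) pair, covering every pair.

states=2 start=0 accept={1} delta: 0a->0 0b->1 0c->0 1a->0 1b->0 1c->1

Fold the examples into a partial DFA from state 0: repeatedly fix the first undefined (state, symbol) met by the shortest-then-alphabetical prefix, trying targets in increasing order and rejecting any under which an Accept and a Reject string meet in one state with the same remainder; add a state when all current targets are rejected. Accepting states are where Accept strings end.
a: 0a undefined. 0a->0: ok.
b: 0b undefined. 0b->0: no, bbab/bba meet in 0. Open state 1: 0b->1.
c: 0c undefined. 0c->0: ok.
bb: 1b undefined. 1b->0: ok.
bc: 1c undefined. 1c->0: no, bc/ac meet in 0. 1c->1: ok.
aba: 1a undefined. 1a->0: ok.
All examples now run through 2 states with every (state, symbol) defined. Accept strings end in {1}, Reject strings end in {0}; accept={1}.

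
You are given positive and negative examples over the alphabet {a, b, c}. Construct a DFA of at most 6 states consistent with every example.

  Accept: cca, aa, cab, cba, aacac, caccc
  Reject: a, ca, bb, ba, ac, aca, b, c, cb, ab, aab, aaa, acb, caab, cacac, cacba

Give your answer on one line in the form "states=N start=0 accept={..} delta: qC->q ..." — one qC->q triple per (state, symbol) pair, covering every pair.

states=6 start=0 accept={3,5} delta: 0a->1 0b->0 0c->2 1a->3 1b->0 1c->0 2a->4 2b->1 2c->1 3a->0 3b->0 3c->2 4a->0 4b->3 4c->5 5a->0 5b->0 5c->4

State merging on the prefix tree: take the shortest (then alphabetical) example prefix whose next move is undefined and point that move at state 0, else 1, else 2, ...; a target is out if some Accept/Reject pair would then sit in one state with the same input left (inseparable). If every existing state is out, open a new one.
a: 0a undefined. 0a->0: no, aa/a meet in 0. Open state 1: 0a->1.
b: 0b undefined. 0b->0: ok.
c: 0c undefined. 0c->0: no, cca/a meet in 1. 0c->1: no, cca/aca meet in 1 with "ca" left. Open state 2: 0c->2.
aa: 1a undefined. 1a->0: no, aa/bb meet in 0. 1a->1: no, aa/a meet in 1. 1a->2: no, aa/c meet in 2. Open state 3: 1a->3.
ab: 1b undefined. 1b->0: ok.
ac: 1c undefined. 1c->0: ok.
ca: 2a undefined. 2a->0: no, cab/ca meet in 0. 2a->1: no, cab/bb meet in 0. 2a->2: no, cab/cb meet in 2 with "b" left. 2a->3: no, aa/ca meet in 3. Open state 4: 2a->4.
cb: 2b undefined. 2b->0: no, cba/a meet in 1. 2b->1: ok.
cc: 2c undefined. 2c->0: no, cca/a meet in 1. 2c->1: ok.
aaa: 3a undefined. 3a->0: ok.
aab: 3b undefined. 3b->0: ok.
aac: 3c undefined. 3c->0: no, aacac/bb meet in 0. 3c->1: no, aacac/a meet in 1. 3c->2: ok.
caa: 4a undefined. 4a->0: ok.
cab: 4b undefined. 4b->0: no, cab/bb meet in 0. 4b->1: no, cab/a meet in 1. 4b->2: no, cab/c meet in 2. 4b->3: ok.
cac: 4c undefined. 4c->0: no, aacac/bb meet in 0. 4c->1: no, aacac/a meet in 1. 4c->2: no, cca/cacba meet in 3. 4c->3: no, caccc/a meet in 1. 4c->4: no, aacac/ca meet in 4. Open state 5: 4c->5.
caca: 5a undefined. 5a->0: ok.
cacb: 5b undefined. 5b->0: ok.
cacc: 5c undefined. 5c->0: no, caccc/c meet in 2. 5c->1: no, caccc/bb meet in 0. 5c->2: no, caccc/a meet in 1. 5c->3: no, caccc/c meet in 2. 5c->4: ok.
All examples now run through 6 states with every (state, symbol) defined. Accept strings end in {3,5}, Reject strings end in {0,1,2,4}; accept={3,5}.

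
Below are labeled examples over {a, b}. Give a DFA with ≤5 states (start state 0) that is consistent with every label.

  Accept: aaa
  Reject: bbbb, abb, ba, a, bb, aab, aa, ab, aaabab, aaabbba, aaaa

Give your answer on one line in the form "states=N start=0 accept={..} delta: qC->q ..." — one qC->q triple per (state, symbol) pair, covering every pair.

states=4 start=0 accept={3} delta: 0a->1 0b->0 1a->2 1b->0 2a->3 2b->0 3a->0 3b->0

Fold the examples into a partial DFA from state 0: repeatedly fix the first undefined (state, symbol) met by the shortest-then-alphabetical prefix, trying targets in increasing order and rejecting any under which an Accept and a Reject string meet in one state with the same remainder; add a state when all current targets are rejected. Accepting states are where Accept strings end.
a: 0a undefined. 0a->0: no, aaa/a meet in 0. Open state 1: 0a->1.
b: 0b undefined. 0b->0: ok.
aa: 1a undefined. 1a->0: no, aaa/ba meet in 1. 1a->1: no, aaa/ba meet in 1. Open state 2: 1a->2.
ab: 1b undefined. 1b->0: ok.
aaa: 2a undefined. 2a->0: no, aaa/bbbb meet in 0. 2a->1: no, aaa/ba meet in 1. 2a->2: no, aaa/aa meet in 2. Open state 3: 2a->3.
aab: 2b undefined. 2b->0: ok.
aaaa: 3a undefined. 3a->0: ok.
aaab: 3b undefined. 3b->0: ok.
All examples now run through 4 states with every (state, symbol) defined. Accept strings end in {3}, Reject strings end in {0,1,2}; accept={3}.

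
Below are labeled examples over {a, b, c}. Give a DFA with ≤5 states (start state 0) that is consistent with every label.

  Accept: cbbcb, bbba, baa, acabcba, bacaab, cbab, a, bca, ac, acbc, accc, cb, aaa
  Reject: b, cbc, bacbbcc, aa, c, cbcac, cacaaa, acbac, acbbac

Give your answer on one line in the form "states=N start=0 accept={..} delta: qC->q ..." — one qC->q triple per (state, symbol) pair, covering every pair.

Fold the examples into a partial DFA from state 0: repeatedly fix the first undefined (state, symbol) met by the shortest-then-alphabetical prefix, trying targets in increasing order and rejecting any under which an Accept and a Reject string meet in one state with the same remainder; add a state when all current targets are rejected. Accepting states are where Accept strings end.
a: 0a undefined. 0a->0: no, a/aa meet in 0. Open state 1: 0a->1.
b: 0b undefined. 0b->0: no, baa/aa meet in 1 with "a" left. 0b->1: no, a/b meet in 1. Open state 2: 0b->2.
c: 0c undefined. 0c->0: no, cb/b meet in 2. 0c->1: no, a/c meet in 1. 0c->2: ok.
aa: 1a undefined. 1a->0: ok.
ac: 1c undefined. 1c->0: no, ac/aa meet in 0. 1c->1: ok.
ba: 2a undefined. 2a->0: ok.
bb: 2b undefined. 2b->0: no, bbba/aa meet in 0. 2b->1: no, baa/cbc meet in 1. 2b->2: no, bbba/aa meet in 0. Open state 3: 2b->3.
bc: 2c undefined. 2c->0: no, acabcba/aa meet in 0. 2c->1: no, bca/aa meet in 0. 2c->2: no, bca/aa meet in 0. 2c->3: ok.
acb: 1b undefined. 1b->0: no, baa/acbac meet in 1. 1b->1: ok.
bbb: 3b undefined. 3b->0: no, cbbcb/bacbbcc meet in 3. 3b->1: no, cbbcb/bacbbcc meet in 1. 3b->2: no, cbbcb/b meet in 2. 3b->3: ok.
bca: 3a undefined. 3a->0: no, bbba/aa meet in 0. 3a->1: ok.
cbc: 3c undefined. 3c->0: no, cbbcb/b meet in 2. 3c->1: no, cbbcb/cbc meet in 1. 3c->2: no, cbbcb/bacbbcc meet in 3. 3c->3: no, cbbcb/cbc meet in 3. Open state 4: 3c->4.
cbca: 4a undefined. 4a->0: ok.
cbbcb: 4b undefined. 4b->0: no, cbbcb/aa meet in 0. 4b->1: ok.
bacbbcc: 4c undefined. 4c->0: ok.
All examples now run through 5 states with every (state, symbol) defined. Accept strings end in {1,3}, Reject strings end in {0,2,4}; accept={1,3}.

states=5 start=0 accept={1,3} delta: 0a->1 0b->2 0c->2 1a->0 1b->1 1c->1 2a->0 2b->3 2c->3 3a->1 3b->3 3c->4 4a->0 4b->1 4c->0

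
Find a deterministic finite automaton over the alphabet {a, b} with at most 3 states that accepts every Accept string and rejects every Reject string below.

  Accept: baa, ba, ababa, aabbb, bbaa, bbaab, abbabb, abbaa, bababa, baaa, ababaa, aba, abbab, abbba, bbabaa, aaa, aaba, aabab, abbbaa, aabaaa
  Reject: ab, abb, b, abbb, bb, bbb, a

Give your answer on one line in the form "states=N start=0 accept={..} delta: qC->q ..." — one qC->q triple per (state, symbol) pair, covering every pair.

states=3 start=0 accept={2} delta: 0a->1 0b->1 1a->2 1b->1 2a->2 2b->2

Fold the examples into a partial DFA from state 0: repeatedly fix the first undefined (state, symbol) met by the shortest-then-alphabetical prefix, trying targets in increasing order and rejecting any under which an Accept and a Reject string meet in one state with the same remainder; add a state when all current targets are rejected. Accepting states are where Accept strings end.
a: 0a undefined. 0a->0: no, aabbb/abbb meet in 0 with "bbb" left. Open state 1: 0a->1.
b: 0b undefined. 0b->0: no, ba/a meet in 1. 0b->1: ok.
aa: 1a undefined. 1a->0: no, baa/b meet in 1. 1a->1: no, baa/b meet in 1. Open state 2: 1a->2.
ab: 1b undefined. 1b->0: no, ababa/abb meet in 1. 1b->1: ok.
aaa: 2a undefined. 2a->0: no, bbaab/ab meet in 1. 2a->1: no, baa/ab meet in 1. 2a->2: ok.
aab: 2b undefined. 2b->0: no, ababa/ab meet in 1. 2b->1: no, aabbb/ab meet in 1. 2b->2: ok.
All examples now run through 3 states with every (state, symbol) defined. Accept strings end in {2}, Reject strings end in {1}; accept={2}.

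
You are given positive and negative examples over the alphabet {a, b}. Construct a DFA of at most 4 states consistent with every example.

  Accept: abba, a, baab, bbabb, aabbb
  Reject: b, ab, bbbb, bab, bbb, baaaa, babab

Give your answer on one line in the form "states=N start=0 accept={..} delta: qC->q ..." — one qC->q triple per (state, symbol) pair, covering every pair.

Grow the machine one transition at a time. Run the examples from 0; the earliest place one falls off (shortest prefix, ties alphabetical) gets sent to the lowest-numbered state that keeps every Accept/Reject pair distinguishable — a pair clashes when both reach the same state with identical unread suffix — and to a fresh state only if none does.
a: 0a undefined. 0a->0: no, aabbb/bbb meet in 0 with "bbb" left. Open state 1: 0a->1.
b: 0b undefined. 0b->0: ok.
aa: 1a undefined. 1a->0: no, baab/b meet in 0. 1a->1: no, a/baaaa meet in 1. Open state 2: 1a->2.
ab: 1b undefined. 1b->0: no, bbabb/b meet in 0. 1b->1: no, a/ab meet in 1. 1b->2: ok.
aab: 2b undefined. 2b->0: no, baab/b meet in 0. 2b->1: no, abba/ab meet in 2. 2b->2: no, baab/ab meet in 2. Open state 3: 2b->3.
aabb: 3b undefined. 3b->0: no, aabbb/b meet in 0. 3b->1: no, aabbb/ab meet in 2. 3b->2: ok.
abba: 3a undefined. 3a->0: no, abba/b meet in 0. 3a->1: ok.
baaa: 2a undefined. 2a->0: no, abba/baaaa meet in 1. 2a->1: ok.
All examples now run through 4 states with every (state, symbol) defined. Accept strings end in {1,3}, Reject strings end in {0,2}; accept={1,3}.

states=4 start=0 accept={1,3} delta: 0a->1 0b->0 1a->2 1b->2 2a->1 2b->3 3a->1 3b->2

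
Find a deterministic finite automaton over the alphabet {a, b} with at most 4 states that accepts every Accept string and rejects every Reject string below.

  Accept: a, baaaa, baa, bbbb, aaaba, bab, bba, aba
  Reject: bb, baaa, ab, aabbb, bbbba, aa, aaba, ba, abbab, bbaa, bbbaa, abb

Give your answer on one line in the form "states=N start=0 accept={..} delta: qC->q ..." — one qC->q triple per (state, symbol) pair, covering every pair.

states=3 start=0 accept={1} delta: 0a->1 0b->1 1a->0 1b->2 2a->1 2b->0

Grow the machine one transition at a time. Run the examples from 0; the earliest place one falls off (shortest prefix, ties alphabetical) gets sent to the lowest-numbered state that keeps every Accept/Reject pair distinguishable — a pair clashes when both reach the same state with identical unread suffix — and to a fresh state only if none does.
a: 0a undefined. 0a->0: no, a/aa meet in 0. Open state 1: 0a->1.
b: 0b undefined. 0b->0: no, a/bbbba meet in 1. 0b->1: ok.
aa: 1a undefined. 1a->0: ok.
ab: 1b undefined. 1b->0: no, a/aabbb meet in 1. 1b->1: no, a/bb meet in 1. Open state 2: 1b->2.
aba: 2a undefined. 2a->0: no, a/bbaa meet in 1. 2a->1: ok.
abb: 2b undefined. 2b->0: ok.
All examples now run through 3 states with every (state, symbol) defined. Accept strings end in {1}, Reject strings end in {0,2}; accept={1}.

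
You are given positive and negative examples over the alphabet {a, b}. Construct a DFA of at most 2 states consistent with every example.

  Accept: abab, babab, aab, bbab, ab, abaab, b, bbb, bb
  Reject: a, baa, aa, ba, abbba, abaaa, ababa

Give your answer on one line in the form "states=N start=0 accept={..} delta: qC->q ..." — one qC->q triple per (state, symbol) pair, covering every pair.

states=2 start=0 accept={1} delta: 0a->0 0b->1 1a->0 1b->1

Fold the examples into a partial DFA from state 0: repeatedly fix the first undefined (state, symbol) met by the shortest-then-alphabetical prefix, trying targets in increasing order and rejecting any under which an Accept and a Reject string meet in one state with the same remainder; add a state when all current targets are rejected. Accepting states are where Accept strings end.
a: 0a undefined. 0a->0: ok.
b: 0b undefined. 0b->0: no, abab/a meet in 0. Open state 1: 0b->1.
ba: 1a undefined. 1a->0: ok.
bb: 1b undefined. 1b->0: no, bb/a meet in 0. 1b->1: ok.
All examples now run through 2 states with every (state, symbol) defined. Accept strings end in {1}, Reject strings end in {0}; accept={1}.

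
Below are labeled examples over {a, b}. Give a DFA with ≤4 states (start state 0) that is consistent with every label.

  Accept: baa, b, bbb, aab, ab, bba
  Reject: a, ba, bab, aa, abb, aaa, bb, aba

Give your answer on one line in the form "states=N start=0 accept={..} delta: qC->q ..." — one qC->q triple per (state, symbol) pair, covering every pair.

State merging on the prefix tree: take the shortest (then alphabetical) example prefix whose next move is undefined and point that move at state 0, else 1, else 2, ...; a target is out if some Accept/Reject pair would then sit in one state with the same input left (inseparable). If every existing state is out, open a new one.
a: 0a undefined. 0a->0: ok.
b: 0b undefined. 0b->0: no, baa/a meet in 0. Open state 1: 0b->1.
ba: 1a undefined. 1a->0: no, baa/a meet in 0. 1a->1: no, baa/ba meet in 1. Open state 2: 1a->2.
bb: 1b undefined. 1b->0: no, bba/a meet in 0. 1b->1: no, b/abb meet in 1. 1b->2: no, bbb/bab meet in 2 with "b" left. Open state 3: 1b->3.
baa: 2a undefined. 2a->0: no, baa/a meet in 0. 2a->1: ok.
bab: 2b undefined. 2b->0: ok.
bba: 3a undefined. 3a->0: no, bba/a meet in 0. 3a->1: ok.
bbb: 3b undefined. 3b->0: no, bbb/a meet in 0. 3b->1: ok.
All examples now run through 4 states with every (state, symbol) defined. Accept strings end in {1}, Reject strings end in {0,2,3}; accept={1}.

states=4 start=0 accept={1} delta: 0a->0 0b->1 1a->2 1b->3 2a->1 2b->0 3a->1 3b->1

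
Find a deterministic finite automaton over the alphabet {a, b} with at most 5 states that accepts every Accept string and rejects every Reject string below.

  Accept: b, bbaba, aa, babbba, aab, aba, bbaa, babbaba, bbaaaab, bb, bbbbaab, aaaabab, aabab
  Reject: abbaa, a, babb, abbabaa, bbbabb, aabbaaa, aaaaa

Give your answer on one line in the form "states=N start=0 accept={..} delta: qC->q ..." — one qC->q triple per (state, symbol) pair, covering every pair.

states=4 start=0 accept={0,2} delta: 0a->1 0b->0 1a->0 1b->2 2a->0 2b->3 3a->3 3b->1

Grow the machine one transition at a time. Run the examples from 0; the earliest place one falls off (shortest prefix, ties alphabetical) gets sent to the lowest-numbered state that keeps every Accept/Reject pair distinguishable — a pair clashes when both reach the same state with identical unread suffix — and to a fresh state only if none does.
a: 0a undefined. 0a->0: no, aa/a meet in 0. Open state 1: 0a->1.
b: 0b undefined. 0b->0: ok.
aa: 1a undefined. 1a->0: ok.
ab: 1b undefined. 1b->0: no, b/abbaa meet in 0. 1b->1: no, b/abbabaa meet in 0. Open state 2: 1b->2.
aba: 2a undefined. 2a->0: ok.
abb: 2b undefined. 2b->0: no, b/abbaa meet in 0. 2b->1: no, b/abbabaa meet in 0. 2b->2: no, b/abbabaa meet in 0. Open state 3: 2b->3.
abba: 3a undefined. 3a->0: no, b/abbabaa meet in 0. 3a->1: no, b/abbaa meet in 0. 3a->2: no, b/abbaa meet in 0. 3a->3: ok.
abbab: 3b undefined. 3b->0: no, b/abbabaa meet in 0. 3b->1: ok.
All examples now run through 4 states with every (state, symbol) defined. Accept strings end in {0,2}, Reject strings end in {1,3}; accept={0,2}.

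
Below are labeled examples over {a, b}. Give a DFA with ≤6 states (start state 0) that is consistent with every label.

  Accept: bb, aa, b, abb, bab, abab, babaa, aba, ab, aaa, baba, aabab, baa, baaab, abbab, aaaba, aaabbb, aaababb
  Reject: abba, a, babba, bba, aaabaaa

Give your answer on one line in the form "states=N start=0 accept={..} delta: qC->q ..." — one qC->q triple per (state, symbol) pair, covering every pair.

states=4 start=0 accept={0,2,3} delta: 0a->1 0b->0 1a->2 1b->2 2a->3 2b->0 3a->0 3b->2

Fold the examples into a partial DFA from state 0: repeatedly fix the first undefined (state, symbol) met by the shortest-then-alphabetical prefix, trying targets in increasing order and rejecting any under which an Accept and a Reject string meet in one state with the same remainder; add a state when all current targets are rejected. Accepting states are where Accept strings end.
a: 0a undefined. 0a->0: no, aa/a meet in 0. Open state 1: 0a->1.
b: 0b undefined. 0b->0: ok.
aa: 1a undefined. 1a->0: no, aaa/a meet in 1. 1a->1: no, aa/a meet in 1. Open state 2: 1a->2.
ab: 1b undefined. 1b->0: no, aba/abba meet in 1. 1b->1: no, aa/abba meet in 2. 1b->2: ok.
aaa: 2a undefined. 2a->0: no, bb/aaabaaa meet in 0. 2a->1: no, aba/a meet in 1. 2a->2: no, aaaba/abba meet in 2 with "ba" left. Open state 3: 2a->3.
aab: 2b undefined. 2b->0: ok.
aaab: 3b undefined. 3b->0: no, aba/aaabaaa meet in 3. 3b->1: no, abab/abba meet in 1. 3b->2: ok.
babaa: 3a undefined. 3a->0: ok.
All examples now run through 4 states with every (state, symbol) defined. Accept strings end in {0,2,3}, Reject strings end in {1}; accept={0,2,3}.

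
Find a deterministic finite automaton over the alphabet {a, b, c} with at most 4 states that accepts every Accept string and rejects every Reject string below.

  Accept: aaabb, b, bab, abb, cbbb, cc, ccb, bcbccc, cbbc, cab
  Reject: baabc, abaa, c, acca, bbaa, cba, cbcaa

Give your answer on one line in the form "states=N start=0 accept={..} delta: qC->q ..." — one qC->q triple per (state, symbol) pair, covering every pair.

states=4 start=0 accept={1,3} delta: 0a->0 0b->1 0c->2 1a->0 1b->1 1c->0 2a->0 2b->3 2c->1 3a->0 3b->2 3c->0

Grow the machine one transition at a time. Run the examples from 0; the earliest place one falls off (shortest prefix, ties alphabetical) gets sent to the lowest-numbered state that keeps every Accept/Reject pair distinguishable — a pair clashes when both reach the same state with identical unread suffix — and to a fresh state only if none does.
a: 0a undefined. 0a->0: ok.
b: 0b undefined. 0b->0: no, aaabb/abaa meet in 0. Open state 1: 0b->1.
c: 0c undefined. 0c->0: no, cc/c meet in 0. 0c->1: no, b/c meet in 1. Open state 2: 0c->2.
ba: 1a undefined. 1a->0: ok.
bb: 1b undefined. 1b->0: no, aaabb/abaa meet in 0. 1b->1: ok.
bc: 1c undefined. 1c->0: ok.
ca: 2a undefined. 2a->0: ok.
cb: 2b undefined. 2b->0: no, cbbc/baabc meet in 0. 2b->1: no, cbbc/baabc meet in 0. 2b->2: no, cbbb/c meet in 2. Open state 3: 2b->3.
cc: 2c undefined. 2c->0: no, cc/baabc meet in 0. 2c->1: ok.
cba: 3a undefined. 3a->0: ok.
cbb: 3b undefined. 3b->0: no, cbbc/c meet in 2. 3b->1: no, cbbc/baabc meet in 0. 3b->2: ok.
cbc: 3c undefined. 3c->0: ok.
All examples now run through 4 states with every (state, symbol) defined. Accept strings end in {1,3}, Reject strings end in {0,2}; accept={1,3}.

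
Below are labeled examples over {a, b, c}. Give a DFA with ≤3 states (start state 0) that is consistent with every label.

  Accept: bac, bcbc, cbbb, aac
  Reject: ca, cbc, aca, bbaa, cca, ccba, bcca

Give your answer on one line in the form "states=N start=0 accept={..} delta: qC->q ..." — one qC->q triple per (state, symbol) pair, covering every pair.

states=3 start=0 accept={1} delta: 0a->0 0b->1 0c->1 1a->0 1b->1 1c->2 2a->0 2b->0 2c->0

Fold the examples into a partial DFA from state 0: repeatedly fix the first undefined (state, symbol) met by the shortest-then-alphabetical prefix, trying targets in increasing order and rejecting any under which an Accept and a Reject string meet in one state with the same remainder; add a state when all current targets are rejected. Accepting states are where Accept strings end.
a: 0a undefined. 0a->0: ok.
b: 0b undefined. 0b->0: no, bcbc/cbc meet in 0 with "cbc" left. Open state 1: 0b->1.
c: 0c undefined. 0c->0: no, aac/ca meet in 0. 0c->1: ok.
ba: 1a undefined. 1a->0: ok.
bb: 1b undefined. 1b->0: no, bac/cbc meet in 1. 1b->1: ok.
bc: 1c undefined. 1c->0: no, bcbc/ca meet in 0. 1c->1: no, bac/cbc meet in 1. Open state 2: 1c->2.
bcb: 2b undefined. 2b->0: ok.
bcc: 2c undefined. 2c->0: ok.
cca: 2a undefined. 2a->0: ok.
All examples now run through 3 states with every (state, symbol) defined. Accept strings end in {1}, Reject strings end in {0,2}; accept={1}.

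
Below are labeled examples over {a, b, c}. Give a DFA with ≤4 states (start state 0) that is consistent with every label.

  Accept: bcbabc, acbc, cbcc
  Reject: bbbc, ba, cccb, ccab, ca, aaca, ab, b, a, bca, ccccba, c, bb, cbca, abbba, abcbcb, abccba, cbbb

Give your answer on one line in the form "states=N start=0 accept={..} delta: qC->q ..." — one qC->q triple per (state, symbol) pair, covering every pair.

states=4 start=0 accept={3} delta: 0a->0 0b->0 0c->1 1a->0 1b->2 1c->0 2a->1 2b->0 2c->3 3a->0 3b->0 3c->3

Grow the machine one transition at a time. Run the examples from 0; the earliest place one falls off (shortest prefix, ties alphabetical) gets sent to the lowest-numbered state that keeps every Accept/Reject pair distinguishable — a pair clashes when both reach the same state with identical unread suffix — and to a fresh state only if none does.
a: 0a undefined. 0a->0: ok.
b: 0b undefined. 0b->0: ok.
c: 0c undefined. 0c->0: no, bcbabc/bbbc meet in 0. Open state 1: 0c->1.
ca: 1a undefined. 1a->0: ok.
cb: 1b undefined. 1b->0: no, bcbabc/bbbc meet in 1. 1b->1: no, bcbabc/bbbc meet in 1. Open state 2: 1b->2.
cc: 1c undefined. 1c->0: ok.
cbb: 2b undefined. 2b->0: ok.
cbc: 2c undefined. 2c->0: no, acbc/ba meet in 0. 2c->1: no, acbc/bbbc meet in 1. 2c->2: no, acbc/cccb meet in 2. Open state 3: 2c->3.
bcba: 2a undefined. 2a->0: no, bcbabc/bbbc meet in 1. 2a->1: ok.
cbca: 3a undefined. 3a->0: ok.
cbcc: 3c undefined. 3c->0: no, cbcc/ba meet in 0. 3c->1: no, cbcc/bbbc meet in 1. 3c->2: no, cbcc/cccb meet in 2. 3c->3: ok.
abcbcb: 3b undefined. 3b->0: ok.
All examples now run through 4 states with every (state, symbol) defined. Accept strings end in {3}, Reject strings end in {0,1,2}; accept={3}.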